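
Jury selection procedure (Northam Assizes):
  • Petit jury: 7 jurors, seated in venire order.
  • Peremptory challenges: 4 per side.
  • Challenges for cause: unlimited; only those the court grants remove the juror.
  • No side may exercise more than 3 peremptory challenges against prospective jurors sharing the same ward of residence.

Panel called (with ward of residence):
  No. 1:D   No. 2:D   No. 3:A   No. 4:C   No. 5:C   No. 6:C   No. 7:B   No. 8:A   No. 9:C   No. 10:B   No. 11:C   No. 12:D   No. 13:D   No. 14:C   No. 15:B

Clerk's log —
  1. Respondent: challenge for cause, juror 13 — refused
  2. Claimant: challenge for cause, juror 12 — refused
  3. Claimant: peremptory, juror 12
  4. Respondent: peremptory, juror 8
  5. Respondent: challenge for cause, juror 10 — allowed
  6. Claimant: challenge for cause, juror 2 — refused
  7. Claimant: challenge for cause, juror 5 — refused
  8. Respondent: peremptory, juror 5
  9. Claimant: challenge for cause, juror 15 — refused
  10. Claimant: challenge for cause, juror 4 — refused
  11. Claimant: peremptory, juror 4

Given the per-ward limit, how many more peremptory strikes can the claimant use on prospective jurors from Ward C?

2

Claimant peremptories so far: #12, #4 — 2 of 4 used, 2 left overall.
Against Ward C: #4 — 1 used; per-ward cap 3 leaves 2.
Binding limit: min(2, 2) = 2.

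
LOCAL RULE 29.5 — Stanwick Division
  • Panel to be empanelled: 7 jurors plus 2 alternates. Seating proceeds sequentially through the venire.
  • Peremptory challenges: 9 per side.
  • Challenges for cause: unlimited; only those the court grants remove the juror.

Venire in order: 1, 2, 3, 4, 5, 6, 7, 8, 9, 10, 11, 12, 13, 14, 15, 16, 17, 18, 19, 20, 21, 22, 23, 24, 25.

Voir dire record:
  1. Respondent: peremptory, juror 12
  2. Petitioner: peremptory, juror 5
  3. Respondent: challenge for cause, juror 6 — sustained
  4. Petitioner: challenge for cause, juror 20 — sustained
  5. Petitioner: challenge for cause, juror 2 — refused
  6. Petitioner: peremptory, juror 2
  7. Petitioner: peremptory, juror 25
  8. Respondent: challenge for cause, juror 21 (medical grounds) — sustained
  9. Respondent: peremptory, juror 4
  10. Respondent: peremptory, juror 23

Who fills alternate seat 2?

14

Removed: #2, #4, #5, #6, #12, #20, #21, #23, #25.
Seating in order: seats 1–7 → #1, #3, #7, #8, #9, #10, #11; alternates → #13, #14.
So alternate 2 is #14.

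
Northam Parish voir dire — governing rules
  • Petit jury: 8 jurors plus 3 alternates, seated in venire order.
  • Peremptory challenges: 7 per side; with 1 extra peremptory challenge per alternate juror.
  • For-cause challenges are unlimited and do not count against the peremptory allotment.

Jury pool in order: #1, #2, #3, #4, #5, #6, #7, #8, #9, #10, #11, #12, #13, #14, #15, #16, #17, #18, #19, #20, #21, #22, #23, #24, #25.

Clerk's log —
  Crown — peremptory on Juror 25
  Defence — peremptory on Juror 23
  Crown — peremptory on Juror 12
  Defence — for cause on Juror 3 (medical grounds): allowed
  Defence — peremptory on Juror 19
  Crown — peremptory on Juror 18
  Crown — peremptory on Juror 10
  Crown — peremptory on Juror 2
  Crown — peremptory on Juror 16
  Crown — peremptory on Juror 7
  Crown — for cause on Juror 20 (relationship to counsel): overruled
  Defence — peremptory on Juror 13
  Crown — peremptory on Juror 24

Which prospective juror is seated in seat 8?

Removed: #2, #3, #7, #10, #12, #13, #16, #18, #19, #23, #24, #25. (#20 stays — for-cause denied.)
Seating in order: seats 1–8 → #1, #4, #5, #6, #8, #9, #11, #14; alternates → #15, #17, #20.
So seat 8 is #14.

14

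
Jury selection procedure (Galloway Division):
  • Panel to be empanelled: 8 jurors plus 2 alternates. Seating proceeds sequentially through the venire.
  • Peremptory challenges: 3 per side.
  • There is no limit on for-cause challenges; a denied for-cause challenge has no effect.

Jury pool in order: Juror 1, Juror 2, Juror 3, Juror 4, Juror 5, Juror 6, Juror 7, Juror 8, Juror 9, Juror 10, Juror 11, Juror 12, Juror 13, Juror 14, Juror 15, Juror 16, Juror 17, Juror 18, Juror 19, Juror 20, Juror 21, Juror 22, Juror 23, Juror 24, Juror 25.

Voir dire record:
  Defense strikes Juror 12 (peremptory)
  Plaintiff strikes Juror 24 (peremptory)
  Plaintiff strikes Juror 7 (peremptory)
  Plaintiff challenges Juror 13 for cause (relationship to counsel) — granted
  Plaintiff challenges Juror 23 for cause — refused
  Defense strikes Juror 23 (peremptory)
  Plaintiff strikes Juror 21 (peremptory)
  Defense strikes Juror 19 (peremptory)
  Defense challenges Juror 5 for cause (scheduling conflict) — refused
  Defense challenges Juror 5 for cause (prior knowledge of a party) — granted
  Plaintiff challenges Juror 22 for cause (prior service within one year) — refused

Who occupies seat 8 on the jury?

Removed: #5, #7, #12, #13, #19, #21, #23, #24. (#22 stays — for-cause denied.)
Seating in order: seats 1–8 → #1, #2, #3, #4, #6, #8, #9, #10; alternates → #11, #14.
So seat 8 is #10.

10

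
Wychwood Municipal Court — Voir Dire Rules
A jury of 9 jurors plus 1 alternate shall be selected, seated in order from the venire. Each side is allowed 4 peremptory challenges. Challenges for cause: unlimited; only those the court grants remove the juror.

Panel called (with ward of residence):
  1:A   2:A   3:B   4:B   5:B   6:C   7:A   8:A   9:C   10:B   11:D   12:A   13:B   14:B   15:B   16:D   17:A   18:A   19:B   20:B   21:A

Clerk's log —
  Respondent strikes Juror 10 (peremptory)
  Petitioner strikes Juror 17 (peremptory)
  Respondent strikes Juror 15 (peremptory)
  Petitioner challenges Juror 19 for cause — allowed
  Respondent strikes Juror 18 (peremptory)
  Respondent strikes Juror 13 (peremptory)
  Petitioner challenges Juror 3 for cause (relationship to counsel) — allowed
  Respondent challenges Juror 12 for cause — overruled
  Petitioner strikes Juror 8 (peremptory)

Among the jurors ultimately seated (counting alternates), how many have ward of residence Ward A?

4

Removed: #3, #8, #10, #13, #15, #17, #18, #19.
Seated (10 incl. alternates): #1, #2, #4, #5, #6, #7, #9, #11, #12, #14.
Of those, in Ward A: #1, #2, #7, #12 → 4.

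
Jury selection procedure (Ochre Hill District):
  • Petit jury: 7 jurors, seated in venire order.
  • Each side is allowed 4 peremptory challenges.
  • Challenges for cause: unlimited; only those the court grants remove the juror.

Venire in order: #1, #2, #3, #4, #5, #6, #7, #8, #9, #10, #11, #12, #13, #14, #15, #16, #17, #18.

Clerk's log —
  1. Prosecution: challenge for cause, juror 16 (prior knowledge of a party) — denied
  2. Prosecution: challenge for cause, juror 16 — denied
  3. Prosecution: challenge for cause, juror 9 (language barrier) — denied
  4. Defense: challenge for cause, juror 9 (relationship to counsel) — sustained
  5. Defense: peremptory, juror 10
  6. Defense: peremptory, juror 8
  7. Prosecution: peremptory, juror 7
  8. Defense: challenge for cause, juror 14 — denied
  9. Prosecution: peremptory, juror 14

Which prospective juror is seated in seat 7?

11

Removed: #7, #8, #9, #10, #14. (#16 stays — for-cause denied.)
Filling seats in venire order through position 7: #1, #2, #3, #4, #5, #6, #11.
So seat 7 is #11.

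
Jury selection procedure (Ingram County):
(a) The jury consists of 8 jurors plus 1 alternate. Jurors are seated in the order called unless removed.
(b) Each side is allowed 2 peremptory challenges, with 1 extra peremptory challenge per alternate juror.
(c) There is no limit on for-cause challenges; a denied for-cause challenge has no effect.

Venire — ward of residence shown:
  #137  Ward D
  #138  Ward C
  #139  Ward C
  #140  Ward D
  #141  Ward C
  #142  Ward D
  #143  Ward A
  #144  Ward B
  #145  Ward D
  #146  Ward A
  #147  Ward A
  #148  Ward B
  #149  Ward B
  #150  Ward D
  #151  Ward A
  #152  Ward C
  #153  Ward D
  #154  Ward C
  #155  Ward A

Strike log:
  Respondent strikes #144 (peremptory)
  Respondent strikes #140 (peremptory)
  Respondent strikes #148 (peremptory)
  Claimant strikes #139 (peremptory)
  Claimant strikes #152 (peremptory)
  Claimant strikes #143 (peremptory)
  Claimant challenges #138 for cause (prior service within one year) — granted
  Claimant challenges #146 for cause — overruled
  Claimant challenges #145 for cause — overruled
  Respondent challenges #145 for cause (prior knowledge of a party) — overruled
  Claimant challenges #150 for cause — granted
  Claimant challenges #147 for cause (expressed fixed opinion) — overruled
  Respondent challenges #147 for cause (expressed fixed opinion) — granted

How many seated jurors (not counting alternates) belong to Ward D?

4

Removed: #138, #139, #140, #143, #144, #147, #148, #150, #152.
Seated jurors 1–8: #137, #141, #142, #145, #146, #149, #151, #153 (alternates #154 not counted).
Of those, in Ward D: #137, #142, #145, #153 → 4.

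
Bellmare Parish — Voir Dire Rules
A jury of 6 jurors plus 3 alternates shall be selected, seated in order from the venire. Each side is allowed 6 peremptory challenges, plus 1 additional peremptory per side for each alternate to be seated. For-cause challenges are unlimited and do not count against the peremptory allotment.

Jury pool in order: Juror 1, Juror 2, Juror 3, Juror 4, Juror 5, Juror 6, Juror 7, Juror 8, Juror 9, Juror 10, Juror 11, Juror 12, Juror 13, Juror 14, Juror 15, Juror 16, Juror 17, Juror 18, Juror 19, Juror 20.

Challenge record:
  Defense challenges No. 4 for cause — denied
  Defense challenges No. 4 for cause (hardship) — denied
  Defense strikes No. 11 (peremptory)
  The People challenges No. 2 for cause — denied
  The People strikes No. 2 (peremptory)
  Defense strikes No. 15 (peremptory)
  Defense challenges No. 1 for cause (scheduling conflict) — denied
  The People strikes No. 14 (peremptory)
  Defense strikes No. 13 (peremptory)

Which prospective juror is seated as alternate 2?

Removed: #2, #11, #13, #14, #15. (#1, #4 stay — for-cause denied.)
Seating in order: seats 1–6 → #1, #3, #4, #5, #6, #7; alternates → #8, #9, #10.
So alternate 2 is #9.

9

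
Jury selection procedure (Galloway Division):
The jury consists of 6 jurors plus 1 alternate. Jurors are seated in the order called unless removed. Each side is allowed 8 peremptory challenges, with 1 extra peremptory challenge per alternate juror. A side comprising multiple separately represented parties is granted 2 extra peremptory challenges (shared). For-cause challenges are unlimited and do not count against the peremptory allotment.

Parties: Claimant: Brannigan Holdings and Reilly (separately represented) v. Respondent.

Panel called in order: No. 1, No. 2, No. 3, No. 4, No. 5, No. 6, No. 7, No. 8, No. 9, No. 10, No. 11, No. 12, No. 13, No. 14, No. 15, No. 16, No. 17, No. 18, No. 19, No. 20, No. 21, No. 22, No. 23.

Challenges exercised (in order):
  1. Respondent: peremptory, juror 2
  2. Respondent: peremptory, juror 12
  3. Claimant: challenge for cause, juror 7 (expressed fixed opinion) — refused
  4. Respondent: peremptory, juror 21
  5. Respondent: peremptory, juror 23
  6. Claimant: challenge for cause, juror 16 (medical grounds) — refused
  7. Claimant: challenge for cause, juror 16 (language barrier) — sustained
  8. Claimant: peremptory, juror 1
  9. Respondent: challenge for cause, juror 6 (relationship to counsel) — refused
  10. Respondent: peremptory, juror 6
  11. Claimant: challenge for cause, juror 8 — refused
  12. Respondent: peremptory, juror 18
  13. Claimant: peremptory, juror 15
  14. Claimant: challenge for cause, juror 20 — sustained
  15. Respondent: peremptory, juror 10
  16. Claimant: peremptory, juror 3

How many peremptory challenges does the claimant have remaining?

Claimant allotment: 8 base + 1 × 1 alternate + 2 multi-party = 11.
Claimant peremptories used: #1, #15, #3 — 3 (for-cause on #7, #16, #16, #8, #20 don't count).
Remaining: 11 − 3 = 8.

8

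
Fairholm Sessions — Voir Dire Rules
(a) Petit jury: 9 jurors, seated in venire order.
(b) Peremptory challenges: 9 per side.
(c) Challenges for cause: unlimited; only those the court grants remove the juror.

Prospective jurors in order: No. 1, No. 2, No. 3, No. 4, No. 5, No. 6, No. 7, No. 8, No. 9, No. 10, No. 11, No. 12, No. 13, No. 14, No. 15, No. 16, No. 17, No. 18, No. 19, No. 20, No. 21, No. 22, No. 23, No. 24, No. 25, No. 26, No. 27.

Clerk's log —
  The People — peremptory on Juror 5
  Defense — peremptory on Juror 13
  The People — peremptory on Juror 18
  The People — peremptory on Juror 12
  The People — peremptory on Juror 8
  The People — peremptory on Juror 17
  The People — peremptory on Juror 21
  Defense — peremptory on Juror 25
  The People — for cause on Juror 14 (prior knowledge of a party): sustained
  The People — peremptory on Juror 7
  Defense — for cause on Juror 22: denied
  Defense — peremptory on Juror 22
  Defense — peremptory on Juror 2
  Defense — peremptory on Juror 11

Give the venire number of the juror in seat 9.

19

Removed: #2, #5, #7, #8, #11, #12, #13, #14, #17, #18, #21, #22, #25.
Seating in order: seats 1–9 → #1, #3, #4, #6, #9, #10, #15, #16, #19.
So seat 9 is #19.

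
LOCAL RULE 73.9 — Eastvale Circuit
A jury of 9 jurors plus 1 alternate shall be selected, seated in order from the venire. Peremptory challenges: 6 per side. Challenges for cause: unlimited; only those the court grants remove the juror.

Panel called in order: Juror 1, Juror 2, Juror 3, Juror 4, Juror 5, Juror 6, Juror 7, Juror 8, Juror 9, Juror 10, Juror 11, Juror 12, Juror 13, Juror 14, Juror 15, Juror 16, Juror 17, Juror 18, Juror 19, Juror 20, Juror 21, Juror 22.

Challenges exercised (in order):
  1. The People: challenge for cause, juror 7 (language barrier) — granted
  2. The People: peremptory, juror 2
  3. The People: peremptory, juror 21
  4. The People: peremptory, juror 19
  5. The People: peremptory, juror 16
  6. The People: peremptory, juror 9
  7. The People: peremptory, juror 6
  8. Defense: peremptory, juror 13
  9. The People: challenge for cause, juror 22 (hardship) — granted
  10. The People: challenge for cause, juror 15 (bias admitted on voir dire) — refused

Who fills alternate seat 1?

15

Removed: #2, #6, #7, #9, #13, #16, #19, #21, #22. (#15 stays — for-cause denied.)
Seating in order: seats 1–9 → #1, #3, #4, #5, #8, #10, #11, #12, #14; alternates → #15.
So alternate 1 is #15.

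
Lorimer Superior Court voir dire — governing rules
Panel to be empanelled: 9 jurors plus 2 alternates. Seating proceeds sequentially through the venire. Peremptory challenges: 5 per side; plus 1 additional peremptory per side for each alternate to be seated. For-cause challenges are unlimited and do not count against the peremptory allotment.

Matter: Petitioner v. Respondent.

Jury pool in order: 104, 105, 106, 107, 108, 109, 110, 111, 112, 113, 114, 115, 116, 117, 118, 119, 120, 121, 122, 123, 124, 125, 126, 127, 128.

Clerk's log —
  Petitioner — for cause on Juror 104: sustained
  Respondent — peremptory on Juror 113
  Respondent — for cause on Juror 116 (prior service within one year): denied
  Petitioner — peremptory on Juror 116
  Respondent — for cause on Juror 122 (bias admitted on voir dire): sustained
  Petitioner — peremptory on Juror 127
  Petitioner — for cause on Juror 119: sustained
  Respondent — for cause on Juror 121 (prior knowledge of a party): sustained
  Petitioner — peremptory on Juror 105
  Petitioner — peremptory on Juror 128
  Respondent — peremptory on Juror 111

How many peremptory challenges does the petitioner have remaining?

Petitioner allotment: 5 base + 1 × 2 alternates = 7.
Petitioner peremptories used: #116, #127, #105, #128 — 4 (for-cause on #104, #119 don't count).
Remaining: 7 − 4 = 3.

3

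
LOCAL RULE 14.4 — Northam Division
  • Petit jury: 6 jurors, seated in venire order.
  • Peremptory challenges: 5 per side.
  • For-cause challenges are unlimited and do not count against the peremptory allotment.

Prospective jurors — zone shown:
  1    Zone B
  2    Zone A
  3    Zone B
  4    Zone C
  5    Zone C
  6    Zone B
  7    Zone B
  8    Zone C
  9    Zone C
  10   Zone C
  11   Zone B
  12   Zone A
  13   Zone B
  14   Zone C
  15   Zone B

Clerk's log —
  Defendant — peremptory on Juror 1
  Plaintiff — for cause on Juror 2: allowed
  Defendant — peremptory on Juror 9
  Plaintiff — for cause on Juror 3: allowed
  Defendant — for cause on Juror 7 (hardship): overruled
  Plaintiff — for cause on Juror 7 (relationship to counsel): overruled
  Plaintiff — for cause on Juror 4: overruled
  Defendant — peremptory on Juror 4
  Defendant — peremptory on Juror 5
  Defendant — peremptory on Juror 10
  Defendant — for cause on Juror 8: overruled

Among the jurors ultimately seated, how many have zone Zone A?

Removed: #1, #2, #3, #4, #5, #9, #10.
Seated jurors 1–6: #6, #7, #8, #11, #12, #13.
Of those, in Zone A: #12 → 1.

1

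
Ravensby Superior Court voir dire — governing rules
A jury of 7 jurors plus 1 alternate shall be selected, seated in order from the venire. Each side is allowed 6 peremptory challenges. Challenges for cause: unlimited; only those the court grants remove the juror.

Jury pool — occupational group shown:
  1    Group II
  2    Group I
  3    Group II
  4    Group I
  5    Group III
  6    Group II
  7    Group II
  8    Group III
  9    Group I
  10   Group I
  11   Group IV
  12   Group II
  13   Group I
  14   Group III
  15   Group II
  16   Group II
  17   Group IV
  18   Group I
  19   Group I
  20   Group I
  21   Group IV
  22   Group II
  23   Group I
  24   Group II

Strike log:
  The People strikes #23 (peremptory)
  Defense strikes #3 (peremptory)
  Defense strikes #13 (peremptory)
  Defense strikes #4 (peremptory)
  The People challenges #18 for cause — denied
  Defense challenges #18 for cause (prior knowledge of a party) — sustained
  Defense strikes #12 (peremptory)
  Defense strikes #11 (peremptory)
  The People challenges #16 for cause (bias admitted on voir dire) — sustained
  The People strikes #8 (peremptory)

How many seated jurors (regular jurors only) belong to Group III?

1

Removed: #3, #4, #8, #11, #12, #13, #16, #18, #23.
Seated jurors 1–7: #1, #2, #5, #6, #7, #9, #10 (alternates #14 not counted).
Of those, in Group III: #5 → 1.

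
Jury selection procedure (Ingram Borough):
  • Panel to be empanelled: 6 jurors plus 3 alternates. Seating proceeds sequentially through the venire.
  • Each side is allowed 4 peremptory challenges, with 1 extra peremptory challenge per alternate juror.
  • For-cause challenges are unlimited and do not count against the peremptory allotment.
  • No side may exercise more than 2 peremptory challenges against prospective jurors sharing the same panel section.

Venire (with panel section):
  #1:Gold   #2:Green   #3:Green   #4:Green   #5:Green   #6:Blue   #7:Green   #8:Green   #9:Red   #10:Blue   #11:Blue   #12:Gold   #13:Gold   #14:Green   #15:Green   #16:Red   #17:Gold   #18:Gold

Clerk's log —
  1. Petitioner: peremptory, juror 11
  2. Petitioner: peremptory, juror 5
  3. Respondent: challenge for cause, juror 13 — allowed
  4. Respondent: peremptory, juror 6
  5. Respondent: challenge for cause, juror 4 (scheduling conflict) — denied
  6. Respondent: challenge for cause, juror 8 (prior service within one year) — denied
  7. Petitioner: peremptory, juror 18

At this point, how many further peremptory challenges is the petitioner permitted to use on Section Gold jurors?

1

Petitioner peremptories so far: #11, #5, #18 — 3 of 7 used, 4 left overall.
Against Section Gold: #18 — 1 used; per-section cap 2 leaves 1.
Binding limit: min(4, 1) = 1.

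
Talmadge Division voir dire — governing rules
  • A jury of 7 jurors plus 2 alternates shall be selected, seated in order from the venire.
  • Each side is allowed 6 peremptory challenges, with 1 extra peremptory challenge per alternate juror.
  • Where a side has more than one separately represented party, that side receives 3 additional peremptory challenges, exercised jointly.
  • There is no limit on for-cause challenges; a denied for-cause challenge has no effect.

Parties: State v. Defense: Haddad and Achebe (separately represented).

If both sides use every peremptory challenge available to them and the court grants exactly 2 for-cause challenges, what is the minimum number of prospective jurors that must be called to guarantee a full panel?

Seats to fill: 7 + 2 alternates = 9.
Peremptories — State: 6 + 1×2 = 8; Defense: 6 + 1×2 + 3 = 11; total 19.
For-cause removals: 2.
Minimum venire: 9 + 19 + 2 = 30.

30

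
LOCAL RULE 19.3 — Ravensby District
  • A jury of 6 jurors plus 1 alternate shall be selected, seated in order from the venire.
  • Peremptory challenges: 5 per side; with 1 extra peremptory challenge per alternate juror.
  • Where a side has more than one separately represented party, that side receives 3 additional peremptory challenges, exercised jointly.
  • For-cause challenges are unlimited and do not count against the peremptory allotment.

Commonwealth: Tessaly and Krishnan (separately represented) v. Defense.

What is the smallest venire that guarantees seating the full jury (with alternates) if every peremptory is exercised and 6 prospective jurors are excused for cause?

Seats to fill: 6 + 1 alternates = 7.
Peremptories — Commonwealth: 5 + 1×1 + 3 = 9; Defense: 5 + 1×1 = 6; total 15.
For-cause removals: 6.
Minimum venire: 7 + 15 + 6 = 28.

28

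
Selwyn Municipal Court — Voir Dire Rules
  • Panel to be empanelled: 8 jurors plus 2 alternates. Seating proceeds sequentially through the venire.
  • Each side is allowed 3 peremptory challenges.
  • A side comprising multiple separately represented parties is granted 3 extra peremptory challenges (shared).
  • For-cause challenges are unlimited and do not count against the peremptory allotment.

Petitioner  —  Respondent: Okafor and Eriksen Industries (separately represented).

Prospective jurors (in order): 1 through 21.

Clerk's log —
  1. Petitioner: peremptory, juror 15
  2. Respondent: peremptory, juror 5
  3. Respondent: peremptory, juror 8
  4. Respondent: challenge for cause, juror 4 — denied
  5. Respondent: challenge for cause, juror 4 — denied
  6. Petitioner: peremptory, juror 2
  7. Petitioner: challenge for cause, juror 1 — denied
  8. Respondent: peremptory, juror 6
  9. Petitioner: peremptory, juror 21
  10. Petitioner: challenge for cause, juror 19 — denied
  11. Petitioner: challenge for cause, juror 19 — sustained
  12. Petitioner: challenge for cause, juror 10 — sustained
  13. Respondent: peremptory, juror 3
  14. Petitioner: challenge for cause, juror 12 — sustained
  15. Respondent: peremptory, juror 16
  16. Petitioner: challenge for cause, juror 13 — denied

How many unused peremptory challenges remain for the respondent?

1

Respondent allotment: 3 base + 3 multi-party = 6.
Respondent peremptories used: #5, #8, #6, #3, #16 — 5 (for-cause on #4, #4 don't count).
Remaining: 6 − 5 = 1.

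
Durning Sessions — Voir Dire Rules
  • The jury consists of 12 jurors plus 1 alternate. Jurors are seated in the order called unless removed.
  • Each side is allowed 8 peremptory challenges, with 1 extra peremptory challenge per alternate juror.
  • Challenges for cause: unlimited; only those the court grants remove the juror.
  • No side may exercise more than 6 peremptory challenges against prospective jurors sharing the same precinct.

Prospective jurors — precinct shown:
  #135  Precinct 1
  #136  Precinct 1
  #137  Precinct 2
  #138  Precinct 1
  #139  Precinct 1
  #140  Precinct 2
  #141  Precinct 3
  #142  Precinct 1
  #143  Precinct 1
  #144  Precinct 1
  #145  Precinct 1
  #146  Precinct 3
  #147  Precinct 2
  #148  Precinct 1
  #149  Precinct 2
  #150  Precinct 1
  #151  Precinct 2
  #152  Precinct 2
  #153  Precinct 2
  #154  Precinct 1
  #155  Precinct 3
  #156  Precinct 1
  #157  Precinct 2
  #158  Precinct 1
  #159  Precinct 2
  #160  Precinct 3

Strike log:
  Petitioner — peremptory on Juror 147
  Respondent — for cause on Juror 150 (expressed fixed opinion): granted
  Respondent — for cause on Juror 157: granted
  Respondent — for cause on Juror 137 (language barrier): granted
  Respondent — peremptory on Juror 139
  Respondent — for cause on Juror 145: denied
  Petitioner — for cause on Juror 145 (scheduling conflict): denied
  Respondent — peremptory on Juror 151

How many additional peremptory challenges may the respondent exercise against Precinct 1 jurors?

5

Respondent peremptories so far: #139, #151 — 2 of 9 used, 7 left overall.
Against Precinct 1: #139 — 1 used; per-precinct cap 6 leaves 5.
Binding limit: min(7, 5) = 5.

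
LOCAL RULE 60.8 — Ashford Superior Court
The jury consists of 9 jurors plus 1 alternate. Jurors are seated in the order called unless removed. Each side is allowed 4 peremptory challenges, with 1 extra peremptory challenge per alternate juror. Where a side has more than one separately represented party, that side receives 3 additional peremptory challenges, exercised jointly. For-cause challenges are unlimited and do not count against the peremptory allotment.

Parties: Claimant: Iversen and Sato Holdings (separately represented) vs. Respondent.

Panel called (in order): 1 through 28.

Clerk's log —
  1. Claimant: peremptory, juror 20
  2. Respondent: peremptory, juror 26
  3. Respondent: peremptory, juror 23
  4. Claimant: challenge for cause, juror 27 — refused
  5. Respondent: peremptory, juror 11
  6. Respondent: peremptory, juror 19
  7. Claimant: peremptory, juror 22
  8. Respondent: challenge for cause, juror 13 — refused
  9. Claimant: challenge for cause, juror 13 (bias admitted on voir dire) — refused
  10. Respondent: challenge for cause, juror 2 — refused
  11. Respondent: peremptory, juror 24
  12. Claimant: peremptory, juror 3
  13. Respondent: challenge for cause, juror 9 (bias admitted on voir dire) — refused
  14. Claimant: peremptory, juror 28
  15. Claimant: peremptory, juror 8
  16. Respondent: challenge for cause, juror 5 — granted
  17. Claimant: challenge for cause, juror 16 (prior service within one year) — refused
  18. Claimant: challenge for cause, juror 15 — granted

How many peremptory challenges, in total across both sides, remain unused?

Claimant allotment: 4 base + 1 × 1 alternate + 3 multi-party = 8. Respondent allotment: 4 base + 1 × 1 alternate = 5.
Claimant peremptories used: #20, #22, #3, #28, #8 — 5 (for-cause on #27, #13, #16, #15 don't count).
Respondent peremptories used: #26, #23, #11, #19, #24 — 5 (for-cause on #13, #2, #9, #5 don't count).
Remaining: (8 − 5) + (5 − 5) = 3.

3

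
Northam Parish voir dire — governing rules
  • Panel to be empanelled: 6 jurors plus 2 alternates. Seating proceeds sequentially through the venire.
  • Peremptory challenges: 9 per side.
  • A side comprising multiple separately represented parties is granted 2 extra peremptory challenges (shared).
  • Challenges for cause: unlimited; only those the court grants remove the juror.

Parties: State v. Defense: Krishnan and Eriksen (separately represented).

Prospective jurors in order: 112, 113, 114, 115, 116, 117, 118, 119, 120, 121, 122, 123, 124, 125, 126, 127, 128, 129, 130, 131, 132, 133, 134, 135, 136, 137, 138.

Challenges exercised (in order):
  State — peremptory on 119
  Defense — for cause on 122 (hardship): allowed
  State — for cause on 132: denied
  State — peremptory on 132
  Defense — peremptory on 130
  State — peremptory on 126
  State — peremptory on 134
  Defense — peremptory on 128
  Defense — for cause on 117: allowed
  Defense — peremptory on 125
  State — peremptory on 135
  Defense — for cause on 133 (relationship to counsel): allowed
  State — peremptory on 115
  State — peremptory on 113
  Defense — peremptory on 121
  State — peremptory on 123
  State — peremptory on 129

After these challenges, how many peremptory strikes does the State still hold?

0

State allotment: 9.
State peremptories used: #119, #132, #126, #134, #135, #115, #113, #123, #129 — 9 (the for-cause on #132 doesn't count).
Remaining: 9 − 9 = 0.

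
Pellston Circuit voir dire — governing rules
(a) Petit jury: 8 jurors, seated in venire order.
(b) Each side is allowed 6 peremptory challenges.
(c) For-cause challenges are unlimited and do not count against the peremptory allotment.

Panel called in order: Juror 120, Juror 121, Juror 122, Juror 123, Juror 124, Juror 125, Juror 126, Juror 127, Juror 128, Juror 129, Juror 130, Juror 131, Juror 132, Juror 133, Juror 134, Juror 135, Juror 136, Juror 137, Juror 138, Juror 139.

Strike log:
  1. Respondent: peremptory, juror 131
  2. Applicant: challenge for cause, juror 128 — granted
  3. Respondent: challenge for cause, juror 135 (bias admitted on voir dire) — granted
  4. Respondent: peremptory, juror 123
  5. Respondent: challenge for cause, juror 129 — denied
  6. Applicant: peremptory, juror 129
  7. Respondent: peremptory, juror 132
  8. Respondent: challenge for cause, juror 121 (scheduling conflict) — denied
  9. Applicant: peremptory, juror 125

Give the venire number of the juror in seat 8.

Removed: #123, #125, #128, #129, #131, #132, #135. (#121 stays — for-cause denied.)
Seating in order: seats 1–8 → #120, #121, #122, #124, #126, #127, #130, #133.
So seat 8 is #133.

133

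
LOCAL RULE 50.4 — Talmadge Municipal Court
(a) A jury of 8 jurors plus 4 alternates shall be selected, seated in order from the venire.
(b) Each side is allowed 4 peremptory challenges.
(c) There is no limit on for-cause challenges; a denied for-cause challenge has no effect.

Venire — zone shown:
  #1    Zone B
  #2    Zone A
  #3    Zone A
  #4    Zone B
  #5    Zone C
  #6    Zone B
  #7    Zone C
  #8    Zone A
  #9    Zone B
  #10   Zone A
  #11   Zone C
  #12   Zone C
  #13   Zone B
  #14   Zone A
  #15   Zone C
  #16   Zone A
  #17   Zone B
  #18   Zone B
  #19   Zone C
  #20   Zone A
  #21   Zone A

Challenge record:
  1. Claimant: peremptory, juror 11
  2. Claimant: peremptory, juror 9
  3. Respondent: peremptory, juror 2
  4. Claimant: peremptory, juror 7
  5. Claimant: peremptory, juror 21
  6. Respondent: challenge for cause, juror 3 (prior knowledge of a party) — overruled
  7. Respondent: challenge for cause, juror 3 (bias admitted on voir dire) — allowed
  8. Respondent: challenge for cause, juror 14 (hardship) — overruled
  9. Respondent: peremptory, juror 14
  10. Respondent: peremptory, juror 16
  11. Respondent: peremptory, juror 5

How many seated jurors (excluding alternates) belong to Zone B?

4

Removed: #2, #3, #5, #7, #9, #11, #14, #16, #21.
Seated jurors 1–8: #1, #4, #6, #8, #10, #12, #13, #15 (alternates #17, #18, #19, #20 not counted).
Of those, in Zone B: #1, #4, #6, #13 → 4.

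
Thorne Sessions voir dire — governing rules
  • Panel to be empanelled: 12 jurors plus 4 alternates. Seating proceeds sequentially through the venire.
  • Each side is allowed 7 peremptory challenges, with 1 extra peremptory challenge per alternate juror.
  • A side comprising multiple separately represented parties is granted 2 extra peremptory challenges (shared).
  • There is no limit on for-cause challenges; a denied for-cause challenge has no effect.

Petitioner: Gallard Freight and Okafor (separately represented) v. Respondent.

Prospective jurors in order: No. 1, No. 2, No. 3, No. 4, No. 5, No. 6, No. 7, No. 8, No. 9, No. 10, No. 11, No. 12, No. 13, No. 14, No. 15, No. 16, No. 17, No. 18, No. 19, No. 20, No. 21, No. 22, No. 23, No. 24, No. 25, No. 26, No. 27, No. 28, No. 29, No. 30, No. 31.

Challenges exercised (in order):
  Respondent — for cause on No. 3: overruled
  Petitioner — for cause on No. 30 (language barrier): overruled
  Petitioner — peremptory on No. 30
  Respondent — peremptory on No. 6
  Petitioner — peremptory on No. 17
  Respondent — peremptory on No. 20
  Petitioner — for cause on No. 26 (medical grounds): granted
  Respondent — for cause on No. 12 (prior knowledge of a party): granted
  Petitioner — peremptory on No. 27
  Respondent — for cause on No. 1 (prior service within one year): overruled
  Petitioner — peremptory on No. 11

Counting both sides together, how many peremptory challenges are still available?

Petitioner allotment: 7 base + 1 × 4 alternates + 2 multi-party = 13. Respondent allotment: 7 base + 1 × 4 alternates = 11.
Petitioner peremptories used: #30, #17, #27, #11 — 4 (for-cause on #30, #26 don't count).
Respondent peremptories used: #6, #20 — 2 (for-cause on #3, #12, #1 don't count).
Remaining: (13 − 4) + (11 − 2) = 18.

18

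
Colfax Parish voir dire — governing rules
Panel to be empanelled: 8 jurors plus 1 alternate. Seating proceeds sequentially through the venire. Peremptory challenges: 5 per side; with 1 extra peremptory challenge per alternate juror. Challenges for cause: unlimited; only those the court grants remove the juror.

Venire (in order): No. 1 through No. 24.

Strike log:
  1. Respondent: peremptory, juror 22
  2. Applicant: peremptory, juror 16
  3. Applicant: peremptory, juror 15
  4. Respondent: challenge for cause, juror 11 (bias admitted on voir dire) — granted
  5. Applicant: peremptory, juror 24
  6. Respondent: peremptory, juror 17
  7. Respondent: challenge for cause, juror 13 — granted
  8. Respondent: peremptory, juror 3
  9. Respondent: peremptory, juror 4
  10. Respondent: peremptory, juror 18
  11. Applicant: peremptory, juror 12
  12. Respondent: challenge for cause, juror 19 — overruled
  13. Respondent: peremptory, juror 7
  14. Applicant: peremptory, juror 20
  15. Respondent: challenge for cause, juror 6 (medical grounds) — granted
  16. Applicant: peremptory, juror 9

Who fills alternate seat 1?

23

Removed: #3, #4, #6, #7, #9, #11, #12, #13, #15, #16, #17, #18, #20, #22, #24. (#19 stays — for-cause denied.)
Seating in order: seats 1–8 → #1, #2, #5, #8, #10, #14, #19, #21; alternates → #23.
So alternate 1 is #23.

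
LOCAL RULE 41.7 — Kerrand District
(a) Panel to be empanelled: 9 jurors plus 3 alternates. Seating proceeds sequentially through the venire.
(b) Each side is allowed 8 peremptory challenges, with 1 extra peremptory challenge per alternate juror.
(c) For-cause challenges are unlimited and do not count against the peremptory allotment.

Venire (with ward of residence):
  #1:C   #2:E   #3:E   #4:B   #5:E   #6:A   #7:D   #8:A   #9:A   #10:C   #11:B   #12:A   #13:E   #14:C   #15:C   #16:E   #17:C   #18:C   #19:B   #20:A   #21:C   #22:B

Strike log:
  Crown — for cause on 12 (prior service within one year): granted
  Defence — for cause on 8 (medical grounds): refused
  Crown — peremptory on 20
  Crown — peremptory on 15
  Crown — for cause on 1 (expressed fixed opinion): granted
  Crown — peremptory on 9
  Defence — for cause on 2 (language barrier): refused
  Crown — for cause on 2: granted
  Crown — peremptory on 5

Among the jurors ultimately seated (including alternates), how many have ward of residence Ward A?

Removed: #1, #2, #5, #9, #12, #15, #20.
Seated (12 incl. alternates): #3, #4, #6, #7, #8, #10, #11, #13, #14, #16, #17, #18.
Of those, in Ward A: #6, #8 → 2.

2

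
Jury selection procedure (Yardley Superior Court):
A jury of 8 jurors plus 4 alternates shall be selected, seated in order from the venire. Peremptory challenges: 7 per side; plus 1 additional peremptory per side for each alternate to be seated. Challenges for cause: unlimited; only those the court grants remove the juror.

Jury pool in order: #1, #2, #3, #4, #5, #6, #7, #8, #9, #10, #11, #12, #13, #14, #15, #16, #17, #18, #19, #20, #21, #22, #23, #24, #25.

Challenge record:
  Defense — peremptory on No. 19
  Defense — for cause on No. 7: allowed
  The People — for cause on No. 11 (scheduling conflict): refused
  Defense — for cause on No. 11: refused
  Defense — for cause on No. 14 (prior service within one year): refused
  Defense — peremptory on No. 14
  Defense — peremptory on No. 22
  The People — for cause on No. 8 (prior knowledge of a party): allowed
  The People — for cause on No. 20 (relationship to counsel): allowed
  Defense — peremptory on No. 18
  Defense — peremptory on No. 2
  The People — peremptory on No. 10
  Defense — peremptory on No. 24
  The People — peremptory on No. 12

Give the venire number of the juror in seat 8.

Removed: #2, #7, #8, #10, #12, #14, #18, #19, #20, #22, #24. (#11 stays — for-cause denied.)
Filling seats in venire order through position 8: #1, #3, #4, #5, #6, #9, #11, #13.
So seat 8 is #13.

13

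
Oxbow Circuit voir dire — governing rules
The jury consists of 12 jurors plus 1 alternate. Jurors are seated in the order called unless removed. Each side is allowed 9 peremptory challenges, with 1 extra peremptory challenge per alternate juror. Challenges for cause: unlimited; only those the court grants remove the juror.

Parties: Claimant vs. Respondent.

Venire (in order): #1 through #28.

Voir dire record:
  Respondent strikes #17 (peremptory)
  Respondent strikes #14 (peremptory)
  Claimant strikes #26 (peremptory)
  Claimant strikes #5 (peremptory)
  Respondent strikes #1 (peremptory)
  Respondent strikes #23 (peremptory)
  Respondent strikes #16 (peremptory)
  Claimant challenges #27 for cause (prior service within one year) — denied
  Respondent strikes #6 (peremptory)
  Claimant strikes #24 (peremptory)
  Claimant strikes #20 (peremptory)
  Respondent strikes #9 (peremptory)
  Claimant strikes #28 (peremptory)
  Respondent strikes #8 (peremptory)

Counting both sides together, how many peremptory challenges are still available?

7

Claimant allotment: 9 base + 1 × 1 alternate = 10. Respondent allotment: 9 base + 1 × 1 alternate = 10.
Claimant peremptories used: #26, #5, #24, #20, #28 — 5 (the for-cause on #27 doesn't count).
Respondent peremptories used: #17, #14, #1, #23, #16, #6, #9, #8 — 8.
Remaining: (10 − 5) + (10 − 8) = 7.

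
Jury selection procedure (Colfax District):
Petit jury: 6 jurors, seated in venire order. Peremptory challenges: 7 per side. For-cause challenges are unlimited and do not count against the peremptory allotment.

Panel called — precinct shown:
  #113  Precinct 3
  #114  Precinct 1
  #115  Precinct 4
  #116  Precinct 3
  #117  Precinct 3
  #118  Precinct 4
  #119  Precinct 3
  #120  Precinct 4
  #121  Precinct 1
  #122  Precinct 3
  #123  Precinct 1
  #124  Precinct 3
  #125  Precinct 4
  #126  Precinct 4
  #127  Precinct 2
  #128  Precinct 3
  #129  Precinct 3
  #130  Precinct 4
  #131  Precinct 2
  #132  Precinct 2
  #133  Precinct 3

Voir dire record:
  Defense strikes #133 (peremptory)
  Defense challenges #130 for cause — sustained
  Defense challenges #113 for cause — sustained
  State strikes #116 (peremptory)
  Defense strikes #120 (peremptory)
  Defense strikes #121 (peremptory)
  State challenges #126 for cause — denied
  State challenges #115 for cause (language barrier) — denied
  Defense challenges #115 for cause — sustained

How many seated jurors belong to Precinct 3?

Removed: #113, #115, #116, #120, #121, #130, #133.
Seated jurors 1–6: #114, #117, #118, #119, #122, #123.
Of those, in Precinct 3: #117, #119, #122 → 3.

3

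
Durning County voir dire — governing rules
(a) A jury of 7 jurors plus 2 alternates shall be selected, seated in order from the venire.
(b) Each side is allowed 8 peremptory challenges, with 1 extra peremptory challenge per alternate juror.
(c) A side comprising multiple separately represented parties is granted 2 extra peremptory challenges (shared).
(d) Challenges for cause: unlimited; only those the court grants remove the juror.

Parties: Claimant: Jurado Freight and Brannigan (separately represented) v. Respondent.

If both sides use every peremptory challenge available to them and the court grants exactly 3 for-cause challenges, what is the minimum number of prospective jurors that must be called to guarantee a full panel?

Seats to fill: 7 + 2 alternates = 9.
Peremptories — Claimant: 8 + 1×2 + 2 = 12; Respondent: 8 + 1×2 = 10; total 22.
For-cause removals: 3.
Minimum venire: 9 + 22 + 3 = 34.

34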